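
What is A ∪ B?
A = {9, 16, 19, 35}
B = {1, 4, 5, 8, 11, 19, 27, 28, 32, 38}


Set A = {9, 16, 19, 35}
Set B = {1, 4, 5, 8, 11, 19, 27, 28, 32, 38}
A ∪ B includes all elements in either set.
Elements from A: {9, 16, 19, 35}
Elements from B not already included: {1, 4, 5, 8, 11, 27, 28, 32, 38}
A ∪ B = {1, 4, 5, 8, 9, 11, 16, 19, 27, 28, 32, 35, 38}

{1, 4, 5, 8, 9, 11, 16, 19, 27, 28, 32, 35, 38}


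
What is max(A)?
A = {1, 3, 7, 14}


Set A = {1, 3, 7, 14}
Elements in ascending order: 1, 3, 7, 14
The largest element is 14.

14


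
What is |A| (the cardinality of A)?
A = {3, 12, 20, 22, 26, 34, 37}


Set A = {3, 12, 20, 22, 26, 34, 37}
Listing elements: 3, 12, 20, 22, 26, 34, 37
Counting: 7 elements
|A| = 7

7


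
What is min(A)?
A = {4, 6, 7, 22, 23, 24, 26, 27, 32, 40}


Set A = {4, 6, 7, 22, 23, 24, 26, 27, 32, 40}
Elements in ascending order: 4, 6, 7, 22, 23, 24, 26, 27, 32, 40
The smallest element is 4.

4


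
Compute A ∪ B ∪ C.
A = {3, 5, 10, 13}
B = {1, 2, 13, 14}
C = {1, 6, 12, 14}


Set A = {3, 5, 10, 13}
Set B = {1, 2, 13, 14}
Set C = {1, 6, 12, 14}
First, A ∪ B = {1, 2, 3, 5, 10, 13, 14}
Then, (A ∪ B) ∪ C = {1, 2, 3, 5, 6, 10, 12, 13, 14}

{1, 2, 3, 5, 6, 10, 12, 13, 14}


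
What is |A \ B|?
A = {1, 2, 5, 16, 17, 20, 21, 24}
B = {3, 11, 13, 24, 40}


Set A = {1, 2, 5, 16, 17, 20, 21, 24}
Set B = {3, 11, 13, 24, 40}
A \ B = {1, 2, 5, 16, 17, 20, 21}
|A \ B| = 7

7


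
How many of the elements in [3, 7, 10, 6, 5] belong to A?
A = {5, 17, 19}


Set A = {5, 17, 19}
Candidates: [3, 7, 10, 6, 5]
Check each candidate:
3 ∉ A, 7 ∉ A, 10 ∉ A, 6 ∉ A, 5 ∈ A
Count of candidates in A: 1

1


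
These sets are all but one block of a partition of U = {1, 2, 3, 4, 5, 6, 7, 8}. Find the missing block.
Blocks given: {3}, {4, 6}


U = {1, 2, 3, 4, 5, 6, 7, 8}
Shown blocks: {3}, {4, 6}
A partition's blocks are pairwise disjoint and cover U, so the missing block = U \ (union of shown blocks).
Union of shown blocks: {3, 4, 6}
Missing block = U \ (union) = {1, 2, 5, 7, 8}

{1, 2, 5, 7, 8}


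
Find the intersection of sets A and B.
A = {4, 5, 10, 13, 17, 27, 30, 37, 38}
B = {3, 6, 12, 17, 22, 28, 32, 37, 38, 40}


Set A = {4, 5, 10, 13, 17, 27, 30, 37, 38}
Set B = {3, 6, 12, 17, 22, 28, 32, 37, 38, 40}
A ∩ B includes only elements in both sets.
Check each element of A against B:
4 ✗, 5 ✗, 10 ✗, 13 ✗, 17 ✓, 27 ✗, 30 ✗, 37 ✓, 38 ✓
A ∩ B = {17, 37, 38}

{17, 37, 38}


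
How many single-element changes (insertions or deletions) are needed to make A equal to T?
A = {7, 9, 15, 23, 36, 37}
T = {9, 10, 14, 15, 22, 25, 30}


Set A = {7, 9, 15, 23, 36, 37}
Set T = {9, 10, 14, 15, 22, 25, 30}
Elements to remove from A (in A, not in T): {7, 23, 36, 37} → 4 removals
Elements to add to A (in T, not in A): {10, 14, 22, 25, 30} → 5 additions
Total edits = 4 + 5 = 9

9


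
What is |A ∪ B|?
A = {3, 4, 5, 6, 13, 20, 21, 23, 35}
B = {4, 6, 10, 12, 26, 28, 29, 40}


Set A = {3, 4, 5, 6, 13, 20, 21, 23, 35}, |A| = 9
Set B = {4, 6, 10, 12, 26, 28, 29, 40}, |B| = 8
A ∩ B = {4, 6}, |A ∩ B| = 2
|A ∪ B| = |A| + |B| - |A ∩ B| = 9 + 8 - 2 = 15

15


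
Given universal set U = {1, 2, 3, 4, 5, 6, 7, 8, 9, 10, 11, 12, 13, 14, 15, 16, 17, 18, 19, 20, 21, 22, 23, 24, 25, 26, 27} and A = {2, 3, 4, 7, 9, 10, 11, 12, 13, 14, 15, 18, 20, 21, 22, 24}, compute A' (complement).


Universal set U = {1, 2, 3, 4, 5, 6, 7, 8, 9, 10, 11, 12, 13, 14, 15, 16, 17, 18, 19, 20, 21, 22, 23, 24, 25, 26, 27}
Set A = {2, 3, 4, 7, 9, 10, 11, 12, 13, 14, 15, 18, 20, 21, 22, 24}
A' = U \ A = elements in U but not in A
Checking each element of U:
1 (not in A, include), 2 (in A, exclude), 3 (in A, exclude), 4 (in A, exclude), 5 (not in A, include), 6 (not in A, include), 7 (in A, exclude), 8 (not in A, include), 9 (in A, exclude), 10 (in A, exclude), 11 (in A, exclude), 12 (in A, exclude), 13 (in A, exclude), 14 (in A, exclude), 15 (in A, exclude), 16 (not in A, include), 17 (not in A, include), 18 (in A, exclude), 19 (not in A, include), 20 (in A, exclude), 21 (in A, exclude), 22 (in A, exclude), 23 (not in A, include), 24 (in A, exclude), 25 (not in A, include), 26 (not in A, include), 27 (not in A, include)
A' = {1, 5, 6, 8, 16, 17, 19, 23, 25, 26, 27}

{1, 5, 6, 8, 16, 17, 19, 23, 25, 26, 27}


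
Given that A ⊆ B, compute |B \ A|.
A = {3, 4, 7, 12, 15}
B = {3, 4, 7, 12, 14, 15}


Set A = {3, 4, 7, 12, 15}, |A| = 5
Set B = {3, 4, 7, 12, 14, 15}, |B| = 6
Since A ⊆ B: B \ A = {14}
|B| - |A| = 6 - 5 = 1

1


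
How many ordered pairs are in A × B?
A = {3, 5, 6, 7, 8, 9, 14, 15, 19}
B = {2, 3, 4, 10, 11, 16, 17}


Set A = {3, 5, 6, 7, 8, 9, 14, 15, 19} has 9 elements.
Set B = {2, 3, 4, 10, 11, 16, 17} has 7 elements.
|A × B| = |A| × |B| = 9 × 7 = 63

63


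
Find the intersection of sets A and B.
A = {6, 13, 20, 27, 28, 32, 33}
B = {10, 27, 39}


Set A = {6, 13, 20, 27, 28, 32, 33}
Set B = {10, 27, 39}
A ∩ B includes only elements in both sets.
Check each element of A against B:
6 ✗, 13 ✗, 20 ✗, 27 ✓, 28 ✗, 32 ✗, 33 ✗
A ∩ B = {27}

{27}


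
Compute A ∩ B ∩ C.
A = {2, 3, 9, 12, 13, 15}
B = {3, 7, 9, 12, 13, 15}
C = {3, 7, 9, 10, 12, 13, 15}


Set A = {2, 3, 9, 12, 13, 15}
Set B = {3, 7, 9, 12, 13, 15}
Set C = {3, 7, 9, 10, 12, 13, 15}
First, A ∩ B = {3, 9, 12, 13, 15}
Then, (A ∩ B) ∩ C = {3, 9, 12, 13, 15}

{3, 9, 12, 13, 15}


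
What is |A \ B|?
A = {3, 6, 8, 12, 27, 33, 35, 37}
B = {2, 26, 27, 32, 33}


Set A = {3, 6, 8, 12, 27, 33, 35, 37}
Set B = {2, 26, 27, 32, 33}
A \ B = {3, 6, 8, 12, 35, 37}
|A \ B| = 6

6


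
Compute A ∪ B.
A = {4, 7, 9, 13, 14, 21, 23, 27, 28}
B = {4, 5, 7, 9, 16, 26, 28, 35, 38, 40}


Set A = {4, 7, 9, 13, 14, 21, 23, 27, 28}
Set B = {4, 5, 7, 9, 16, 26, 28, 35, 38, 40}
A ∪ B includes all elements in either set.
Elements from A: {4, 7, 9, 13, 14, 21, 23, 27, 28}
Elements from B not already included: {5, 16, 26, 35, 38, 40}
A ∪ B = {4, 5, 7, 9, 13, 14, 16, 21, 23, 26, 27, 28, 35, 38, 40}

{4, 5, 7, 9, 13, 14, 16, 21, 23, 26, 27, 28, 35, 38, 40}


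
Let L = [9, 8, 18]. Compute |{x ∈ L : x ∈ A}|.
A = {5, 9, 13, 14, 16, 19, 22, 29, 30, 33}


Set A = {5, 9, 13, 14, 16, 19, 22, 29, 30, 33}
Candidates: [9, 8, 18]
Check each candidate:
9 ∈ A, 8 ∉ A, 18 ∉ A
Count of candidates in A: 1

1


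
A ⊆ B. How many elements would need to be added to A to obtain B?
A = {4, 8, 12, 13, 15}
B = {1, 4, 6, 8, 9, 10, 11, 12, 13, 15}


Set A = {4, 8, 12, 13, 15}, |A| = 5
Set B = {1, 4, 6, 8, 9, 10, 11, 12, 13, 15}, |B| = 10
Since A ⊆ B: B \ A = {1, 6, 9, 10, 11}
|B| - |A| = 10 - 5 = 5

5


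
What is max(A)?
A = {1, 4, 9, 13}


Set A = {1, 4, 9, 13}
Elements in ascending order: 1, 4, 9, 13
The largest element is 13.

13


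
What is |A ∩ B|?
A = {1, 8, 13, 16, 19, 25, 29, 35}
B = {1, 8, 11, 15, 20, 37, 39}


Set A = {1, 8, 13, 16, 19, 25, 29, 35}
Set B = {1, 8, 11, 15, 20, 37, 39}
A ∩ B = {1, 8}
|A ∩ B| = 2

2


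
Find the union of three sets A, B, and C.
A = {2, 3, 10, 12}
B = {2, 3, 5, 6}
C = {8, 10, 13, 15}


Set A = {2, 3, 10, 12}
Set B = {2, 3, 5, 6}
Set C = {8, 10, 13, 15}
First, A ∪ B = {2, 3, 5, 6, 10, 12}
Then, (A ∪ B) ∪ C = {2, 3, 5, 6, 8, 10, 12, 13, 15}

{2, 3, 5, 6, 8, 10, 12, 13, 15}


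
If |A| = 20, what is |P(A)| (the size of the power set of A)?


The set has 20 elements.
The power set contains all possible subsets.
|P(A)| = 2^|A| = 2^20 = 1048576

1048576


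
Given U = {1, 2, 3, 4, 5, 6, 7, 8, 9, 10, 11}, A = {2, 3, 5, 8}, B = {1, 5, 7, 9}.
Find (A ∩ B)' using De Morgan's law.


U = {1, 2, 3, 4, 5, 6, 7, 8, 9, 10, 11}
A = {2, 3, 5, 8}, B = {1, 5, 7, 9}
A ∩ B = {5}
(A ∩ B)' = U \ (A ∩ B) = {1, 2, 3, 4, 6, 7, 8, 9, 10, 11}
Verification via A' ∪ B': A' = {1, 4, 6, 7, 9, 10, 11}, B' = {2, 3, 4, 6, 8, 10, 11}
A' ∪ B' = {1, 2, 3, 4, 6, 7, 8, 9, 10, 11} ✓

{1, 2, 3, 4, 6, 7, 8, 9, 10, 11}


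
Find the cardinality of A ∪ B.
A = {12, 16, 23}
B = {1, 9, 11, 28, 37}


Set A = {12, 16, 23}, |A| = 3
Set B = {1, 9, 11, 28, 37}, |B| = 5
A ∩ B = {}, |A ∩ B| = 0
|A ∪ B| = |A| + |B| - |A ∩ B| = 3 + 5 - 0 = 8

8


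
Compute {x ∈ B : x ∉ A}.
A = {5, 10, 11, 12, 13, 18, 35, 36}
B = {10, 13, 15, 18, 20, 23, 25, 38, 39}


Set A = {5, 10, 11, 12, 13, 18, 35, 36}
Set B = {10, 13, 15, 18, 20, 23, 25, 38, 39}
Check each element of B against A:
10 ∈ A, 13 ∈ A, 15 ∉ A (include), 18 ∈ A, 20 ∉ A (include), 23 ∉ A (include), 25 ∉ A (include), 38 ∉ A (include), 39 ∉ A (include)
Elements of B not in A: {15, 20, 23, 25, 38, 39}

{15, 20, 23, 25, 38, 39}


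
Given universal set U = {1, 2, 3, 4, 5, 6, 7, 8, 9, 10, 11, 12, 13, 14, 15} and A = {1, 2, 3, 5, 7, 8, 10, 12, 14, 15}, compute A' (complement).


Universal set U = {1, 2, 3, 4, 5, 6, 7, 8, 9, 10, 11, 12, 13, 14, 15}
Set A = {1, 2, 3, 5, 7, 8, 10, 12, 14, 15}
A' = U \ A = elements in U but not in A
Checking each element of U:
1 (in A, exclude), 2 (in A, exclude), 3 (in A, exclude), 4 (not in A, include), 5 (in A, exclude), 6 (not in A, include), 7 (in A, exclude), 8 (in A, exclude), 9 (not in A, include), 10 (in A, exclude), 11 (not in A, include), 12 (in A, exclude), 13 (not in A, include), 14 (in A, exclude), 15 (in A, exclude)
A' = {4, 6, 9, 11, 13}

{4, 6, 9, 11, 13}


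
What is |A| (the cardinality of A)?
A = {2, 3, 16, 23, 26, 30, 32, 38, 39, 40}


Set A = {2, 3, 16, 23, 26, 30, 32, 38, 39, 40}
Listing elements: 2, 3, 16, 23, 26, 30, 32, 38, 39, 40
Counting: 10 elements
|A| = 10

10


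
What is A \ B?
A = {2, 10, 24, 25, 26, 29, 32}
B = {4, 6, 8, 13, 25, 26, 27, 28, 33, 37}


Set A = {2, 10, 24, 25, 26, 29, 32}
Set B = {4, 6, 8, 13, 25, 26, 27, 28, 33, 37}
A \ B includes elements in A that are not in B.
Check each element of A:
2 (not in B, keep), 10 (not in B, keep), 24 (not in B, keep), 25 (in B, remove), 26 (in B, remove), 29 (not in B, keep), 32 (not in B, keep)
A \ B = {2, 10, 24, 29, 32}

{2, 10, 24, 29, 32}


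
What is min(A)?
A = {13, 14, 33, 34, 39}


Set A = {13, 14, 33, 34, 39}
Elements in ascending order: 13, 14, 33, 34, 39
The smallest element is 13.

13


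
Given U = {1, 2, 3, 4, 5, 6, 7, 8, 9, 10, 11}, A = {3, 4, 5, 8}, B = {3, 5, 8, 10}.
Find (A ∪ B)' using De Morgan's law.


U = {1, 2, 3, 4, 5, 6, 7, 8, 9, 10, 11}
A = {3, 4, 5, 8}, B = {3, 5, 8, 10}
A ∪ B = {3, 4, 5, 8, 10}
(A ∪ B)' = U \ (A ∪ B) = {1, 2, 6, 7, 9, 11}
Verification via A' ∩ B': A' = {1, 2, 6, 7, 9, 10, 11}, B' = {1, 2, 4, 6, 7, 9, 11}
A' ∩ B' = {1, 2, 6, 7, 9, 11} ✓

{1, 2, 6, 7, 9, 11}


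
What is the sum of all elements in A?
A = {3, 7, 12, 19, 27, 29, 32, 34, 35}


Set A = {3, 7, 12, 19, 27, 29, 32, 34, 35}
Sum = 3 + 7 + 12 + 19 + 27 + 29 + 32 + 34 + 35 = 198

198


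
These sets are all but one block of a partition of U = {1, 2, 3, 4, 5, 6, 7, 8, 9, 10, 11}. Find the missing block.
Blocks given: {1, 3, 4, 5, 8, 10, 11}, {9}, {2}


U = {1, 2, 3, 4, 5, 6, 7, 8, 9, 10, 11}
Shown blocks: {1, 3, 4, 5, 8, 10, 11}, {9}, {2}
A partition's blocks are pairwise disjoint and cover U, so the missing block = U \ (union of shown blocks).
Union of shown blocks: {1, 2, 3, 4, 5, 8, 9, 10, 11}
Missing block = U \ (union) = {6, 7}

{6, 7}


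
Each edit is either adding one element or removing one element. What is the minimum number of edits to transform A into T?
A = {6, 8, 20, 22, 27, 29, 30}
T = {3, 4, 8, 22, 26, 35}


Set A = {6, 8, 20, 22, 27, 29, 30}
Set T = {3, 4, 8, 22, 26, 35}
Elements to remove from A (in A, not in T): {6, 20, 27, 29, 30} → 5 removals
Elements to add to A (in T, not in A): {3, 4, 26, 35} → 4 additions
Total edits = 5 + 4 = 9

9


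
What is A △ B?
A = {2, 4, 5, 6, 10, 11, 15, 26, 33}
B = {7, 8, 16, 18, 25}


Set A = {2, 4, 5, 6, 10, 11, 15, 26, 33}
Set B = {7, 8, 16, 18, 25}
A △ B = (A \ B) ∪ (B \ A)
Elements in A but not B: {2, 4, 5, 6, 10, 11, 15, 26, 33}
Elements in B but not A: {7, 8, 16, 18, 25}
A △ B = {2, 4, 5, 6, 7, 8, 10, 11, 15, 16, 18, 25, 26, 33}

{2, 4, 5, 6, 7, 8, 10, 11, 15, 16, 18, 25, 26, 33}


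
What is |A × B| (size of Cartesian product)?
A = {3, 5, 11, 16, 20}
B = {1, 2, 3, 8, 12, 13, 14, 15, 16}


Set A = {3, 5, 11, 16, 20} has 5 elements.
Set B = {1, 2, 3, 8, 12, 13, 14, 15, 16} has 9 elements.
|A × B| = |A| × |B| = 5 × 9 = 45

45


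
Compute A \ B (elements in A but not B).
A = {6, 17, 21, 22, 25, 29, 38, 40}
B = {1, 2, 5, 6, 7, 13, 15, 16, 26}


Set A = {6, 17, 21, 22, 25, 29, 38, 40}
Set B = {1, 2, 5, 6, 7, 13, 15, 16, 26}
A \ B includes elements in A that are not in B.
Check each element of A:
6 (in B, remove), 17 (not in B, keep), 21 (not in B, keep), 22 (not in B, keep), 25 (not in B, keep), 29 (not in B, keep), 38 (not in B, keep), 40 (not in B, keep)
A \ B = {17, 21, 22, 25, 29, 38, 40}

{17, 21, 22, 25, 29, 38, 40}


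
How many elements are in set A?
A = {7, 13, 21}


Set A = {7, 13, 21}
Listing elements: 7, 13, 21
Counting: 3 elements
|A| = 3

3


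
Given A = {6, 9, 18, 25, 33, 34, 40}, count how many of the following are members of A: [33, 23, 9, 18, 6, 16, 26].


Set A = {6, 9, 18, 25, 33, 34, 40}
Candidates: [33, 23, 9, 18, 6, 16, 26]
Check each candidate:
33 ∈ A, 23 ∉ A, 9 ∈ A, 18 ∈ A, 6 ∈ A, 16 ∉ A, 26 ∉ A
Count of candidates in A: 4

4


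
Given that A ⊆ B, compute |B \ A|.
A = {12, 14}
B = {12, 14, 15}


Set A = {12, 14}, |A| = 2
Set B = {12, 14, 15}, |B| = 3
Since A ⊆ B: B \ A = {15}
|B| - |A| = 3 - 2 = 1

1


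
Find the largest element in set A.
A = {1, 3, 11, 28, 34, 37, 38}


Set A = {1, 3, 11, 28, 34, 37, 38}
Elements in ascending order: 1, 3, 11, 28, 34, 37, 38
The largest element is 38.

38


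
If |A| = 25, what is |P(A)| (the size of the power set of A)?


The set has 25 elements.
The power set contains all possible subsets.
|P(A)| = 2^|A| = 2^25 = 33554432

33554432


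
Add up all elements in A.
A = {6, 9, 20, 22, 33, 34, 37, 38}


Set A = {6, 9, 20, 22, 33, 34, 37, 38}
Sum = 6 + 9 + 20 + 22 + 33 + 34 + 37 + 38 = 199

199


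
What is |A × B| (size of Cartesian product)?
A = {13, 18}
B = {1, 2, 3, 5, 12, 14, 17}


Set A = {13, 18} has 2 elements.
Set B = {1, 2, 3, 5, 12, 14, 17} has 7 elements.
|A × B| = |A| × |B| = 2 × 7 = 14

14


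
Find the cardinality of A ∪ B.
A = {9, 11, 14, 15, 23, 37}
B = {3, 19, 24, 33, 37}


Set A = {9, 11, 14, 15, 23, 37}, |A| = 6
Set B = {3, 19, 24, 33, 37}, |B| = 5
A ∩ B = {37}, |A ∩ B| = 1
|A ∪ B| = |A| + |B| - |A ∩ B| = 6 + 5 - 1 = 10

10


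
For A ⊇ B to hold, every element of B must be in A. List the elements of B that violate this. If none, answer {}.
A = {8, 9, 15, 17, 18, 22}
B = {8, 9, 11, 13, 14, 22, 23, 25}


Set A = {8, 9, 15, 17, 18, 22}
Set B = {8, 9, 11, 13, 14, 22, 23, 25}
Check each element of B against A:
8 ∈ A, 9 ∈ A, 11 ∉ A (include), 13 ∉ A (include), 14 ∉ A (include), 22 ∈ A, 23 ∉ A (include), 25 ∉ A (include)
Elements of B not in A: {11, 13, 14, 23, 25}

{11, 13, 14, 23, 25}


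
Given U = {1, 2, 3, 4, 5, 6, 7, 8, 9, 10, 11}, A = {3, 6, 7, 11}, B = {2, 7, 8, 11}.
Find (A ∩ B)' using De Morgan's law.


U = {1, 2, 3, 4, 5, 6, 7, 8, 9, 10, 11}
A = {3, 6, 7, 11}, B = {2, 7, 8, 11}
A ∩ B = {7, 11}
(A ∩ B)' = U \ (A ∩ B) = {1, 2, 3, 4, 5, 6, 8, 9, 10}
Verification via A' ∪ B': A' = {1, 2, 4, 5, 8, 9, 10}, B' = {1, 3, 4, 5, 6, 9, 10}
A' ∪ B' = {1, 2, 3, 4, 5, 6, 8, 9, 10} ✓

{1, 2, 3, 4, 5, 6, 8, 9, 10}


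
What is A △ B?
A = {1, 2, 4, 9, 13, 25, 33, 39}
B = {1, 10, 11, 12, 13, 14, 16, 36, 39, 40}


Set A = {1, 2, 4, 9, 13, 25, 33, 39}
Set B = {1, 10, 11, 12, 13, 14, 16, 36, 39, 40}
A △ B = (A \ B) ∪ (B \ A)
Elements in A but not B: {2, 4, 9, 25, 33}
Elements in B but not A: {10, 11, 12, 14, 16, 36, 40}
A △ B = {2, 4, 9, 10, 11, 12, 14, 16, 25, 33, 36, 40}

{2, 4, 9, 10, 11, 12, 14, 16, 25, 33, 36, 40}


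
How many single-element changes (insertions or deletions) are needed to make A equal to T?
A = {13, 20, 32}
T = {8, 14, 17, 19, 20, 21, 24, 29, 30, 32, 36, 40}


Set A = {13, 20, 32}
Set T = {8, 14, 17, 19, 20, 21, 24, 29, 30, 32, 36, 40}
Elements to remove from A (in A, not in T): {13} → 1 removals
Elements to add to A (in T, not in A): {8, 14, 17, 19, 21, 24, 29, 30, 36, 40} → 10 additions
Total edits = 1 + 10 = 11

11


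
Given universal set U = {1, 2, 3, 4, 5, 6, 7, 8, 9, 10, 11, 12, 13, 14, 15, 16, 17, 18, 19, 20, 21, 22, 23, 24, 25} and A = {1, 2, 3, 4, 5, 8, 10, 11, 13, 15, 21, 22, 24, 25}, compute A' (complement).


Universal set U = {1, 2, 3, 4, 5, 6, 7, 8, 9, 10, 11, 12, 13, 14, 15, 16, 17, 18, 19, 20, 21, 22, 23, 24, 25}
Set A = {1, 2, 3, 4, 5, 8, 10, 11, 13, 15, 21, 22, 24, 25}
A' = U \ A = elements in U but not in A
Checking each element of U:
1 (in A, exclude), 2 (in A, exclude), 3 (in A, exclude), 4 (in A, exclude), 5 (in A, exclude), 6 (not in A, include), 7 (not in A, include), 8 (in A, exclude), 9 (not in A, include), 10 (in A, exclude), 11 (in A, exclude), 12 (not in A, include), 13 (in A, exclude), 14 (not in A, include), 15 (in A, exclude), 16 (not in A, include), 17 (not in A, include), 18 (not in A, include), 19 (not in A, include), 20 (not in A, include), 21 (in A, exclude), 22 (in A, exclude), 23 (not in A, include), 24 (in A, exclude), 25 (in A, exclude)
A' = {6, 7, 9, 12, 14, 16, 17, 18, 19, 20, 23}

{6, 7, 9, 12, 14, 16, 17, 18, 19, 20, 23}


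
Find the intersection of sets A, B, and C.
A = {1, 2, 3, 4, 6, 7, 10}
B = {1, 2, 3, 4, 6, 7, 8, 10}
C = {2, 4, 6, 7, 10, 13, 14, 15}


Set A = {1, 2, 3, 4, 6, 7, 10}
Set B = {1, 2, 3, 4, 6, 7, 8, 10}
Set C = {2, 4, 6, 7, 10, 13, 14, 15}
First, A ∩ B = {1, 2, 3, 4, 6, 7, 10}
Then, (A ∩ B) ∩ C = {2, 4, 6, 7, 10}

{2, 4, 6, 7, 10}


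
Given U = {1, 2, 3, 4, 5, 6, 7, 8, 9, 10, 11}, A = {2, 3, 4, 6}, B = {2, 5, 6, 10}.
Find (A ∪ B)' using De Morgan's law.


U = {1, 2, 3, 4, 5, 6, 7, 8, 9, 10, 11}
A = {2, 3, 4, 6}, B = {2, 5, 6, 10}
A ∪ B = {2, 3, 4, 5, 6, 10}
(A ∪ B)' = U \ (A ∪ B) = {1, 7, 8, 9, 11}
Verification via A' ∩ B': A' = {1, 5, 7, 8, 9, 10, 11}, B' = {1, 3, 4, 7, 8, 9, 11}
A' ∩ B' = {1, 7, 8, 9, 11} ✓

{1, 7, 8, 9, 11}


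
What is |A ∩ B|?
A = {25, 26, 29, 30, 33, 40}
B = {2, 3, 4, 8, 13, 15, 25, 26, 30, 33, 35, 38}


Set A = {25, 26, 29, 30, 33, 40}
Set B = {2, 3, 4, 8, 13, 15, 25, 26, 30, 33, 35, 38}
A ∩ B = {25, 26, 30, 33}
|A ∩ B| = 4

4


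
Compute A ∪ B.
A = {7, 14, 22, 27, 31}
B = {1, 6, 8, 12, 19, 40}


Set A = {7, 14, 22, 27, 31}
Set B = {1, 6, 8, 12, 19, 40}
A ∪ B includes all elements in either set.
Elements from A: {7, 14, 22, 27, 31}
Elements from B not already included: {1, 6, 8, 12, 19, 40}
A ∪ B = {1, 6, 7, 8, 12, 14, 19, 22, 27, 31, 40}

{1, 6, 7, 8, 12, 14, 19, 22, 27, 31, 40}


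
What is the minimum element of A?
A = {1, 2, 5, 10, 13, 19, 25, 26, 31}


Set A = {1, 2, 5, 10, 13, 19, 25, 26, 31}
Elements in ascending order: 1, 2, 5, 10, 13, 19, 25, 26, 31
The smallest element is 1.

1


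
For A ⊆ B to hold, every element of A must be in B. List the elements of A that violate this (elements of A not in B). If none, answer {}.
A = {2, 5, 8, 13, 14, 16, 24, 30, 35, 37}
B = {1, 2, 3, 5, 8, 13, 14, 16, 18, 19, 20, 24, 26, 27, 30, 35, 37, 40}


Set A = {2, 5, 8, 13, 14, 16, 24, 30, 35, 37}
Set B = {1, 2, 3, 5, 8, 13, 14, 16, 18, 19, 20, 24, 26, 27, 30, 35, 37, 40}
Check each element of A against B:
2 ∈ B, 5 ∈ B, 8 ∈ B, 13 ∈ B, 14 ∈ B, 16 ∈ B, 24 ∈ B, 30 ∈ B, 35 ∈ B, 37 ∈ B
Elements of A not in B: {}

{}


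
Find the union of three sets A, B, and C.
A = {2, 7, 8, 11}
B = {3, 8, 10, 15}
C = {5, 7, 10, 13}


Set A = {2, 7, 8, 11}
Set B = {3, 8, 10, 15}
Set C = {5, 7, 10, 13}
First, A ∪ B = {2, 3, 7, 8, 10, 11, 15}
Then, (A ∪ B) ∪ C = {2, 3, 5, 7, 8, 10, 11, 13, 15}

{2, 3, 5, 7, 8, 10, 11, 13, 15}


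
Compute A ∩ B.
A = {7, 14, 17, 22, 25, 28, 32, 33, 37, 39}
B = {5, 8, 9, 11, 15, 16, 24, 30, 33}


Set A = {7, 14, 17, 22, 25, 28, 32, 33, 37, 39}
Set B = {5, 8, 9, 11, 15, 16, 24, 30, 33}
A ∩ B includes only elements in both sets.
Check each element of A against B:
7 ✗, 14 ✗, 17 ✗, 22 ✗, 25 ✗, 28 ✗, 32 ✗, 33 ✓, 37 ✗, 39 ✗
A ∩ B = {33}

{33}


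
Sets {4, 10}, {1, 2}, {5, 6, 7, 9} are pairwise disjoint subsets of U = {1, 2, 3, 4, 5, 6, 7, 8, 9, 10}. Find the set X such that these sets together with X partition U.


U = {1, 2, 3, 4, 5, 6, 7, 8, 9, 10}
Shown blocks: {4, 10}, {1, 2}, {5, 6, 7, 9}
A partition's blocks are pairwise disjoint and cover U, so the missing block = U \ (union of shown blocks).
Union of shown blocks: {1, 2, 4, 5, 6, 7, 9, 10}
Missing block = U \ (union) = {3, 8}

{3, 8}


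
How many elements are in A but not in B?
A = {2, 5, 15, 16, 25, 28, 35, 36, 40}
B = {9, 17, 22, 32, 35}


Set A = {2, 5, 15, 16, 25, 28, 35, 36, 40}
Set B = {9, 17, 22, 32, 35}
A \ B = {2, 5, 15, 16, 25, 28, 36, 40}
|A \ B| = 8

8


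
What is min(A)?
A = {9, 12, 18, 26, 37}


Set A = {9, 12, 18, 26, 37}
Elements in ascending order: 9, 12, 18, 26, 37
The smallest element is 9.

9


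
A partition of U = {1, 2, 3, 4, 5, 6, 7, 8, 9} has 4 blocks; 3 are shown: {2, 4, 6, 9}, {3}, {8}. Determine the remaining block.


U = {1, 2, 3, 4, 5, 6, 7, 8, 9}
Shown blocks: {2, 4, 6, 9}, {3}, {8}
A partition's blocks are pairwise disjoint and cover U, so the missing block = U \ (union of shown blocks).
Union of shown blocks: {2, 3, 4, 6, 8, 9}
Missing block = U \ (union) = {1, 5, 7}

{1, 5, 7}


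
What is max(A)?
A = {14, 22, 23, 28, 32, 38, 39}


Set A = {14, 22, 23, 28, 32, 38, 39}
Elements in ascending order: 14, 22, 23, 28, 32, 38, 39
The largest element is 39.

39


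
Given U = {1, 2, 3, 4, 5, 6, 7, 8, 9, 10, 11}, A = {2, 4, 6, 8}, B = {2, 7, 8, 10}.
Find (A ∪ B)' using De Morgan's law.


U = {1, 2, 3, 4, 5, 6, 7, 8, 9, 10, 11}
A = {2, 4, 6, 8}, B = {2, 7, 8, 10}
A ∪ B = {2, 4, 6, 7, 8, 10}
(A ∪ B)' = U \ (A ∪ B) = {1, 3, 5, 9, 11}
Verification via A' ∩ B': A' = {1, 3, 5, 7, 9, 10, 11}, B' = {1, 3, 4, 5, 6, 9, 11}
A' ∩ B' = {1, 3, 5, 9, 11} ✓

{1, 3, 5, 9, 11}


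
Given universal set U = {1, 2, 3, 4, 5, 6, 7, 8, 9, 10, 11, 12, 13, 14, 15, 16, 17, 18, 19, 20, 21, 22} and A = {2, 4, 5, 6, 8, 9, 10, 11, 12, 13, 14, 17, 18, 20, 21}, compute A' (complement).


Universal set U = {1, 2, 3, 4, 5, 6, 7, 8, 9, 10, 11, 12, 13, 14, 15, 16, 17, 18, 19, 20, 21, 22}
Set A = {2, 4, 5, 6, 8, 9, 10, 11, 12, 13, 14, 17, 18, 20, 21}
A' = U \ A = elements in U but not in A
Checking each element of U:
1 (not in A, include), 2 (in A, exclude), 3 (not in A, include), 4 (in A, exclude), 5 (in A, exclude), 6 (in A, exclude), 7 (not in A, include), 8 (in A, exclude), 9 (in A, exclude), 10 (in A, exclude), 11 (in A, exclude), 12 (in A, exclude), 13 (in A, exclude), 14 (in A, exclude), 15 (not in A, include), 16 (not in A, include), 17 (in A, exclude), 18 (in A, exclude), 19 (not in A, include), 20 (in A, exclude), 21 (in A, exclude), 22 (not in A, include)
A' = {1, 3, 7, 15, 16, 19, 22}

{1, 3, 7, 15, 16, 19, 22}


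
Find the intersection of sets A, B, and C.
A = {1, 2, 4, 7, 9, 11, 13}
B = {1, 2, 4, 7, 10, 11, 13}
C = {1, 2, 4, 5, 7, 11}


Set A = {1, 2, 4, 7, 9, 11, 13}
Set B = {1, 2, 4, 7, 10, 11, 13}
Set C = {1, 2, 4, 5, 7, 11}
First, A ∩ B = {1, 2, 4, 7, 11, 13}
Then, (A ∩ B) ∩ C = {1, 2, 4, 7, 11}

{1, 2, 4, 7, 11}


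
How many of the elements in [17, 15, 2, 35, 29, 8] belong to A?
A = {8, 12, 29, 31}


Set A = {8, 12, 29, 31}
Candidates: [17, 15, 2, 35, 29, 8]
Check each candidate:
17 ∉ A, 15 ∉ A, 2 ∉ A, 35 ∉ A, 29 ∈ A, 8 ∈ A
Count of candidates in A: 2

2


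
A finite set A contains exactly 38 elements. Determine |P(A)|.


The set has 38 elements.
The power set contains all possible subsets.
|P(A)| = 2^|A| = 2^38 = 274877906944

274877906944


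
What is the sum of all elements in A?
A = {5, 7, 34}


Set A = {5, 7, 34}
Sum = 5 + 7 + 34 = 46

46


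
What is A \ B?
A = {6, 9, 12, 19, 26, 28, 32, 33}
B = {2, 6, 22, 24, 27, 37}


Set A = {6, 9, 12, 19, 26, 28, 32, 33}
Set B = {2, 6, 22, 24, 27, 37}
A \ B includes elements in A that are not in B.
Check each element of A:
6 (in B, remove), 9 (not in B, keep), 12 (not in B, keep), 19 (not in B, keep), 26 (not in B, keep), 28 (not in B, keep), 32 (not in B, keep), 33 (not in B, keep)
A \ B = {9, 12, 19, 26, 28, 32, 33}

{9, 12, 19, 26, 28, 32, 33}


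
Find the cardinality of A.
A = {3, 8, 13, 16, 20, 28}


Set A = {3, 8, 13, 16, 20, 28}
Listing elements: 3, 8, 13, 16, 20, 28
Counting: 6 elements
|A| = 6

6


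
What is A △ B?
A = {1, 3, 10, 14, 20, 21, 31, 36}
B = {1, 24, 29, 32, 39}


Set A = {1, 3, 10, 14, 20, 21, 31, 36}
Set B = {1, 24, 29, 32, 39}
A △ B = (A \ B) ∪ (B \ A)
Elements in A but not B: {3, 10, 14, 20, 21, 31, 36}
Elements in B but not A: {24, 29, 32, 39}
A △ B = {3, 10, 14, 20, 21, 24, 29, 31, 32, 36, 39}

{3, 10, 14, 20, 21, 24, 29, 31, 32, 36, 39}


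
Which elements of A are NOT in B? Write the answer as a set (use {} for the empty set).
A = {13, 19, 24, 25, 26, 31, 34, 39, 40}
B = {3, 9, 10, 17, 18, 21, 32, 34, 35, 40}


Set A = {13, 19, 24, 25, 26, 31, 34, 39, 40}
Set B = {3, 9, 10, 17, 18, 21, 32, 34, 35, 40}
Check each element of A against B:
13 ∉ B (include), 19 ∉ B (include), 24 ∉ B (include), 25 ∉ B (include), 26 ∉ B (include), 31 ∉ B (include), 34 ∈ B, 39 ∉ B (include), 40 ∈ B
Elements of A not in B: {13, 19, 24, 25, 26, 31, 39}

{13, 19, 24, 25, 26, 31, 39}


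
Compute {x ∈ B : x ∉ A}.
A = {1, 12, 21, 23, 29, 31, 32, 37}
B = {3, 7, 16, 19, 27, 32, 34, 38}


Set A = {1, 12, 21, 23, 29, 31, 32, 37}
Set B = {3, 7, 16, 19, 27, 32, 34, 38}
Check each element of B against A:
3 ∉ A (include), 7 ∉ A (include), 16 ∉ A (include), 19 ∉ A (include), 27 ∉ A (include), 32 ∈ A, 34 ∉ A (include), 38 ∉ A (include)
Elements of B not in A: {3, 7, 16, 19, 27, 34, 38}

{3, 7, 16, 19, 27, 34, 38}


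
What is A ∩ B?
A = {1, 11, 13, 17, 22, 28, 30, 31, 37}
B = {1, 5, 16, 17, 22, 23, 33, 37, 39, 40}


Set A = {1, 11, 13, 17, 22, 28, 30, 31, 37}
Set B = {1, 5, 16, 17, 22, 23, 33, 37, 39, 40}
A ∩ B includes only elements in both sets.
Check each element of A against B:
1 ✓, 11 ✗, 13 ✗, 17 ✓, 22 ✓, 28 ✗, 30 ✗, 31 ✗, 37 ✓
A ∩ B = {1, 17, 22, 37}

{1, 17, 22, 37}


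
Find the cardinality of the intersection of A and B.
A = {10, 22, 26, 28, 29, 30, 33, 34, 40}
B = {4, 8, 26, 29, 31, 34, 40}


Set A = {10, 22, 26, 28, 29, 30, 33, 34, 40}
Set B = {4, 8, 26, 29, 31, 34, 40}
A ∩ B = {26, 29, 34, 40}
|A ∩ B| = 4

4


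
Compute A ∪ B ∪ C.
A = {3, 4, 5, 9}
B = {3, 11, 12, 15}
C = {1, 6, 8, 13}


Set A = {3, 4, 5, 9}
Set B = {3, 11, 12, 15}
Set C = {1, 6, 8, 13}
First, A ∪ B = {3, 4, 5, 9, 11, 12, 15}
Then, (A ∪ B) ∪ C = {1, 3, 4, 5, 6, 8, 9, 11, 12, 13, 15}

{1, 3, 4, 5, 6, 8, 9, 11, 12, 13, 15}


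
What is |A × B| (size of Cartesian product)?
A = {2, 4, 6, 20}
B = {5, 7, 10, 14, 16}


Set A = {2, 4, 6, 20} has 4 elements.
Set B = {5, 7, 10, 14, 16} has 5 elements.
|A × B| = |A| × |B| = 4 × 5 = 20

20


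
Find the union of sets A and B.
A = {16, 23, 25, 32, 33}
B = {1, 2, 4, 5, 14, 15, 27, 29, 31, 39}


Set A = {16, 23, 25, 32, 33}
Set B = {1, 2, 4, 5, 14, 15, 27, 29, 31, 39}
A ∪ B includes all elements in either set.
Elements from A: {16, 23, 25, 32, 33}
Elements from B not already included: {1, 2, 4, 5, 14, 15, 27, 29, 31, 39}
A ∪ B = {1, 2, 4, 5, 14, 15, 16, 23, 25, 27, 29, 31, 32, 33, 39}

{1, 2, 4, 5, 14, 15, 16, 23, 25, 27, 29, 31, 32, 33, 39}


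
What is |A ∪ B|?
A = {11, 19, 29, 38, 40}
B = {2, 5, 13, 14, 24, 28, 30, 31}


Set A = {11, 19, 29, 38, 40}, |A| = 5
Set B = {2, 5, 13, 14, 24, 28, 30, 31}, |B| = 8
A ∩ B = {}, |A ∩ B| = 0
|A ∪ B| = |A| + |B| - |A ∩ B| = 5 + 8 - 0 = 13

13


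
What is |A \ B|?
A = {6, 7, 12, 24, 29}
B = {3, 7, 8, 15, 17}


Set A = {6, 7, 12, 24, 29}
Set B = {3, 7, 8, 15, 17}
A \ B = {6, 12, 24, 29}
|A \ B| = 4

4


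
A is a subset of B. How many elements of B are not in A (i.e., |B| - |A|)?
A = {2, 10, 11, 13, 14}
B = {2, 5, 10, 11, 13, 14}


Set A = {2, 10, 11, 13, 14}, |A| = 5
Set B = {2, 5, 10, 11, 13, 14}, |B| = 6
Since A ⊆ B: B \ A = {5}
|B| - |A| = 6 - 5 = 1

1


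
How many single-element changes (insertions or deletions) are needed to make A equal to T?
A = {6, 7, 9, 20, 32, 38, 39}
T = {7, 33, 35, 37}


Set A = {6, 7, 9, 20, 32, 38, 39}
Set T = {7, 33, 35, 37}
Elements to remove from A (in A, not in T): {6, 9, 20, 32, 38, 39} → 6 removals
Elements to add to A (in T, not in A): {33, 35, 37} → 3 additions
Total edits = 6 + 3 = 9

9


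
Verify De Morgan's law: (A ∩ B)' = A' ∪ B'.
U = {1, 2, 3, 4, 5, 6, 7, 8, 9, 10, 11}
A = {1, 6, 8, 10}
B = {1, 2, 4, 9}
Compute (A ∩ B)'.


U = {1, 2, 3, 4, 5, 6, 7, 8, 9, 10, 11}
A = {1, 6, 8, 10}, B = {1, 2, 4, 9}
A ∩ B = {1}
(A ∩ B)' = U \ (A ∩ B) = {2, 3, 4, 5, 6, 7, 8, 9, 10, 11}
Verification via A' ∪ B': A' = {2, 3, 4, 5, 7, 9, 11}, B' = {3, 5, 6, 7, 8, 10, 11}
A' ∪ B' = {2, 3, 4, 5, 6, 7, 8, 9, 10, 11} ✓

{2, 3, 4, 5, 6, 7, 8, 9, 10, 11}


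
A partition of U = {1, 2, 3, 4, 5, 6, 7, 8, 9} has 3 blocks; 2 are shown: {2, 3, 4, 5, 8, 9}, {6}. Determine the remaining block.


U = {1, 2, 3, 4, 5, 6, 7, 8, 9}
Shown blocks: {2, 3, 4, 5, 8, 9}, {6}
A partition's blocks are pairwise disjoint and cover U, so the missing block = U \ (union of shown blocks).
Union of shown blocks: {2, 3, 4, 5, 6, 8, 9}
Missing block = U \ (union) = {1, 7}

{1, 7}


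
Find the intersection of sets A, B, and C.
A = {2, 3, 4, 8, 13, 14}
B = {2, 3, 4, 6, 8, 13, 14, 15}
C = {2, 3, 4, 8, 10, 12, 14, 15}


Set A = {2, 3, 4, 8, 13, 14}
Set B = {2, 3, 4, 6, 8, 13, 14, 15}
Set C = {2, 3, 4, 8, 10, 12, 14, 15}
First, A ∩ B = {2, 3, 4, 8, 13, 14}
Then, (A ∩ B) ∩ C = {2, 3, 4, 8, 14}

{2, 3, 4, 8, 14}


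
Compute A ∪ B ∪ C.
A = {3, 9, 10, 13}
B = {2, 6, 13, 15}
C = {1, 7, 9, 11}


Set A = {3, 9, 10, 13}
Set B = {2, 6, 13, 15}
Set C = {1, 7, 9, 11}
First, A ∪ B = {2, 3, 6, 9, 10, 13, 15}
Then, (A ∪ B) ∪ C = {1, 2, 3, 6, 7, 9, 10, 11, 13, 15}

{1, 2, 3, 6, 7, 9, 10, 11, 13, 15}


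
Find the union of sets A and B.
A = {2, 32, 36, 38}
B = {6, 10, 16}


Set A = {2, 32, 36, 38}
Set B = {6, 10, 16}
A ∪ B includes all elements in either set.
Elements from A: {2, 32, 36, 38}
Elements from B not already included: {6, 10, 16}
A ∪ B = {2, 6, 10, 16, 32, 36, 38}

{2, 6, 10, 16, 32, 36, 38}


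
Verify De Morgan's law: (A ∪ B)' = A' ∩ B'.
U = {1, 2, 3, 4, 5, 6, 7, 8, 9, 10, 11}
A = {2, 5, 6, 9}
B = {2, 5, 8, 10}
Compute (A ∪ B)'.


U = {1, 2, 3, 4, 5, 6, 7, 8, 9, 10, 11}
A = {2, 5, 6, 9}, B = {2, 5, 8, 10}
A ∪ B = {2, 5, 6, 8, 9, 10}
(A ∪ B)' = U \ (A ∪ B) = {1, 3, 4, 7, 11}
Verification via A' ∩ B': A' = {1, 3, 4, 7, 8, 10, 11}, B' = {1, 3, 4, 6, 7, 9, 11}
A' ∩ B' = {1, 3, 4, 7, 11} ✓

{1, 3, 4, 7, 11}


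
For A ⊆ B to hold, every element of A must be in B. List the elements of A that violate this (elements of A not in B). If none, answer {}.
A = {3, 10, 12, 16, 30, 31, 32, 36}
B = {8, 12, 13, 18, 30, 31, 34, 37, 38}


Set A = {3, 10, 12, 16, 30, 31, 32, 36}
Set B = {8, 12, 13, 18, 30, 31, 34, 37, 38}
Check each element of A against B:
3 ∉ B (include), 10 ∉ B (include), 12 ∈ B, 16 ∉ B (include), 30 ∈ B, 31 ∈ B, 32 ∉ B (include), 36 ∉ B (include)
Elements of A not in B: {3, 10, 16, 32, 36}

{3, 10, 16, 32, 36}


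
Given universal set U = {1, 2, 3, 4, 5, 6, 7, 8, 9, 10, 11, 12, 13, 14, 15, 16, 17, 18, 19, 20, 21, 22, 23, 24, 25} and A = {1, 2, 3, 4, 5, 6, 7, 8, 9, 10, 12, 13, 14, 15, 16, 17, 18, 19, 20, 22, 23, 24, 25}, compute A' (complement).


Universal set U = {1, 2, 3, 4, 5, 6, 7, 8, 9, 10, 11, 12, 13, 14, 15, 16, 17, 18, 19, 20, 21, 22, 23, 24, 25}
Set A = {1, 2, 3, 4, 5, 6, 7, 8, 9, 10, 12, 13, 14, 15, 16, 17, 18, 19, 20, 22, 23, 24, 25}
A' = U \ A = elements in U but not in A
Checking each element of U:
1 (in A, exclude), 2 (in A, exclude), 3 (in A, exclude), 4 (in A, exclude), 5 (in A, exclude), 6 (in A, exclude), 7 (in A, exclude), 8 (in A, exclude), 9 (in A, exclude), 10 (in A, exclude), 11 (not in A, include), 12 (in A, exclude), 13 (in A, exclude), 14 (in A, exclude), 15 (in A, exclude), 16 (in A, exclude), 17 (in A, exclude), 18 (in A, exclude), 19 (in A, exclude), 20 (in A, exclude), 21 (not in A, include), 22 (in A, exclude), 23 (in A, exclude), 24 (in A, exclude), 25 (in A, exclude)
A' = {11, 21}

{11, 21}


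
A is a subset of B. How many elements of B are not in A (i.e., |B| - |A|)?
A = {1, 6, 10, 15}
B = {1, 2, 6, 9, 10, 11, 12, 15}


Set A = {1, 6, 10, 15}, |A| = 4
Set B = {1, 2, 6, 9, 10, 11, 12, 15}, |B| = 8
Since A ⊆ B: B \ A = {2, 9, 11, 12}
|B| - |A| = 8 - 4 = 4

4


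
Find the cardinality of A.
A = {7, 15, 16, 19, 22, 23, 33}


Set A = {7, 15, 16, 19, 22, 23, 33}
Listing elements: 7, 15, 16, 19, 22, 23, 33
Counting: 7 elements
|A| = 7

7


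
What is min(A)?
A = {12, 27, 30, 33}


Set A = {12, 27, 30, 33}
Elements in ascending order: 12, 27, 30, 33
The smallest element is 12.

12


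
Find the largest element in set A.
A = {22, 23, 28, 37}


Set A = {22, 23, 28, 37}
Elements in ascending order: 22, 23, 28, 37
The largest element is 37.

37


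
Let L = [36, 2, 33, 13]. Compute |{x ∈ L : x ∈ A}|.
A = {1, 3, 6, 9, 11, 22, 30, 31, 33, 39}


Set A = {1, 3, 6, 9, 11, 22, 30, 31, 33, 39}
Candidates: [36, 2, 33, 13]
Check each candidate:
36 ∉ A, 2 ∉ A, 33 ∈ A, 13 ∉ A
Count of candidates in A: 1

1


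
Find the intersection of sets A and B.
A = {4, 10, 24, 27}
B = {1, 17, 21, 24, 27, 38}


Set A = {4, 10, 24, 27}
Set B = {1, 17, 21, 24, 27, 38}
A ∩ B includes only elements in both sets.
Check each element of A against B:
4 ✗, 10 ✗, 24 ✓, 27 ✓
A ∩ B = {24, 27}

{24, 27}


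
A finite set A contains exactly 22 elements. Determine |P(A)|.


The set has 22 elements.
The power set contains all possible subsets.
|P(A)| = 2^|A| = 2^22 = 4194304

4194304


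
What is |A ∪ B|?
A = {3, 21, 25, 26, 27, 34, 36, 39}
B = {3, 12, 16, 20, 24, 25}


Set A = {3, 21, 25, 26, 27, 34, 36, 39}, |A| = 8
Set B = {3, 12, 16, 20, 24, 25}, |B| = 6
A ∩ B = {3, 25}, |A ∩ B| = 2
|A ∪ B| = |A| + |B| - |A ∩ B| = 8 + 6 - 2 = 12

12


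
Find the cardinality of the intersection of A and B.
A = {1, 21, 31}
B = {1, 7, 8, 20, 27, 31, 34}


Set A = {1, 21, 31}
Set B = {1, 7, 8, 20, 27, 31, 34}
A ∩ B = {1, 31}
|A ∩ B| = 2

2


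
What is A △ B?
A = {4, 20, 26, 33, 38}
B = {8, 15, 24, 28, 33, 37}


Set A = {4, 20, 26, 33, 38}
Set B = {8, 15, 24, 28, 33, 37}
A △ B = (A \ B) ∪ (B \ A)
Elements in A but not B: {4, 20, 26, 38}
Elements in B but not A: {8, 15, 24, 28, 37}
A △ B = {4, 8, 15, 20, 24, 26, 28, 37, 38}

{4, 8, 15, 20, 24, 26, 28, 37, 38}


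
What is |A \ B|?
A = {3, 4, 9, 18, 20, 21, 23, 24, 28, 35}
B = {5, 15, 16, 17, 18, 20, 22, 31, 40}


Set A = {3, 4, 9, 18, 20, 21, 23, 24, 28, 35}
Set B = {5, 15, 16, 17, 18, 20, 22, 31, 40}
A \ B = {3, 4, 9, 21, 23, 24, 28, 35}
|A \ B| = 8

8


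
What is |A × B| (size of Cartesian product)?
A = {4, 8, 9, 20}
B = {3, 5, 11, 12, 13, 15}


Set A = {4, 8, 9, 20} has 4 elements.
Set B = {3, 5, 11, 12, 13, 15} has 6 elements.
|A × B| = |A| × |B| = 4 × 6 = 24

24


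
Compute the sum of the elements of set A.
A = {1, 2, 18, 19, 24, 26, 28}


Set A = {1, 2, 18, 19, 24, 26, 28}
Sum = 1 + 2 + 18 + 19 + 24 + 26 + 28 = 118

118


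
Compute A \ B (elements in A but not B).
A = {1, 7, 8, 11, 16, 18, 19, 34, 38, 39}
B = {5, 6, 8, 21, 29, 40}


Set A = {1, 7, 8, 11, 16, 18, 19, 34, 38, 39}
Set B = {5, 6, 8, 21, 29, 40}
A \ B includes elements in A that are not in B.
Check each element of A:
1 (not in B, keep), 7 (not in B, keep), 8 (in B, remove), 11 (not in B, keep), 16 (not in B, keep), 18 (not in B, keep), 19 (not in B, keep), 34 (not in B, keep), 38 (not in B, keep), 39 (not in B, keep)
A \ B = {1, 7, 11, 16, 18, 19, 34, 38, 39}

{1, 7, 11, 16, 18, 19, 34, 38, 39}


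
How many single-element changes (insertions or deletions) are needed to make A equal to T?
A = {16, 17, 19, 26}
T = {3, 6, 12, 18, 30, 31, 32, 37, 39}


Set A = {16, 17, 19, 26}
Set T = {3, 6, 12, 18, 30, 31, 32, 37, 39}
Elements to remove from A (in A, not in T): {16, 17, 19, 26} → 4 removals
Elements to add to A (in T, not in A): {3, 6, 12, 18, 30, 31, 32, 37, 39} → 9 additions
Total edits = 4 + 9 = 13

13


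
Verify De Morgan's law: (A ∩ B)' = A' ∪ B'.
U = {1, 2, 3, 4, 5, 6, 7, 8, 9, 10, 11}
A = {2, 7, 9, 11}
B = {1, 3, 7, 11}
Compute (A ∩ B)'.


U = {1, 2, 3, 4, 5, 6, 7, 8, 9, 10, 11}
A = {2, 7, 9, 11}, B = {1, 3, 7, 11}
A ∩ B = {7, 11}
(A ∩ B)' = U \ (A ∩ B) = {1, 2, 3, 4, 5, 6, 8, 9, 10}
Verification via A' ∪ B': A' = {1, 3, 4, 5, 6, 8, 10}, B' = {2, 4, 5, 6, 8, 9, 10}
A' ∪ B' = {1, 2, 3, 4, 5, 6, 8, 9, 10} ✓

{1, 2, 3, 4, 5, 6, 8, 9, 10}


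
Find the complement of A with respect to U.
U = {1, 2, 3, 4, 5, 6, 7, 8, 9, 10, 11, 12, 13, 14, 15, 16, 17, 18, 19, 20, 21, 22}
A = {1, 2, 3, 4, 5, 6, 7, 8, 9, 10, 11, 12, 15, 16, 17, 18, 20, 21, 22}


Universal set U = {1, 2, 3, 4, 5, 6, 7, 8, 9, 10, 11, 12, 13, 14, 15, 16, 17, 18, 19, 20, 21, 22}
Set A = {1, 2, 3, 4, 5, 6, 7, 8, 9, 10, 11, 12, 15, 16, 17, 18, 20, 21, 22}
A' = U \ A = elements in U but not in A
Checking each element of U:
1 (in A, exclude), 2 (in A, exclude), 3 (in A, exclude), 4 (in A, exclude), 5 (in A, exclude), 6 (in A, exclude), 7 (in A, exclude), 8 (in A, exclude), 9 (in A, exclude), 10 (in A, exclude), 11 (in A, exclude), 12 (in A, exclude), 13 (not in A, include), 14 (not in A, include), 15 (in A, exclude), 16 (in A, exclude), 17 (in A, exclude), 18 (in A, exclude), 19 (not in A, include), 20 (in A, exclude), 21 (in A, exclude), 22 (in A, exclude)
A' = {13, 14, 19}

{13, 14, 19}


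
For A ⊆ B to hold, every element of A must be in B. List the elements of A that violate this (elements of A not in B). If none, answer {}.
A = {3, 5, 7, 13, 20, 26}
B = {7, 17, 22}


Set A = {3, 5, 7, 13, 20, 26}
Set B = {7, 17, 22}
Check each element of A against B:
3 ∉ B (include), 5 ∉ B (include), 7 ∈ B, 13 ∉ B (include), 20 ∉ B (include), 26 ∉ B (include)
Elements of A not in B: {3, 5, 13, 20, 26}

{3, 5, 13, 20, 26}


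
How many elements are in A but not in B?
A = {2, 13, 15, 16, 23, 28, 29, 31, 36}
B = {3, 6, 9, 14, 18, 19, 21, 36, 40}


Set A = {2, 13, 15, 16, 23, 28, 29, 31, 36}
Set B = {3, 6, 9, 14, 18, 19, 21, 36, 40}
A \ B = {2, 13, 15, 16, 23, 28, 29, 31}
|A \ B| = 8

8


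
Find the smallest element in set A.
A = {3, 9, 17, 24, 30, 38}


Set A = {3, 9, 17, 24, 30, 38}
Elements in ascending order: 3, 9, 17, 24, 30, 38
The smallest element is 3.

3


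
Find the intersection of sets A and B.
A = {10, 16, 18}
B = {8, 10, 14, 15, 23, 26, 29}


Set A = {10, 16, 18}
Set B = {8, 10, 14, 15, 23, 26, 29}
A ∩ B includes only elements in both sets.
Check each element of A against B:
10 ✓, 16 ✗, 18 ✗
A ∩ B = {10}

{10}


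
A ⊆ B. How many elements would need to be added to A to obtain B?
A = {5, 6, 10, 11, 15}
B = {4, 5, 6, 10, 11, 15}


Set A = {5, 6, 10, 11, 15}, |A| = 5
Set B = {4, 5, 6, 10, 11, 15}, |B| = 6
Since A ⊆ B: B \ A = {4}
|B| - |A| = 6 - 5 = 1

1


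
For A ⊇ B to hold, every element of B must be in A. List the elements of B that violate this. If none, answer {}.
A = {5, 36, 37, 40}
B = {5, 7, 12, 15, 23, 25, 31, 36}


Set A = {5, 36, 37, 40}
Set B = {5, 7, 12, 15, 23, 25, 31, 36}
Check each element of B against A:
5 ∈ A, 7 ∉ A (include), 12 ∉ A (include), 15 ∉ A (include), 23 ∉ A (include), 25 ∉ A (include), 31 ∉ A (include), 36 ∈ A
Elements of B not in A: {7, 12, 15, 23, 25, 31}

{7, 12, 15, 23, 25, 31}


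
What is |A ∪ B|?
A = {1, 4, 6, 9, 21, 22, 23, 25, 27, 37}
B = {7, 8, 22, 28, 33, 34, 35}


Set A = {1, 4, 6, 9, 21, 22, 23, 25, 27, 37}, |A| = 10
Set B = {7, 8, 22, 28, 33, 34, 35}, |B| = 7
A ∩ B = {22}, |A ∩ B| = 1
|A ∪ B| = |A| + |B| - |A ∩ B| = 10 + 7 - 1 = 16

16
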